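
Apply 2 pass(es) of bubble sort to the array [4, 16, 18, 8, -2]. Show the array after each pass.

After pass 1: [4, 16, 8, -2, 18] (2 swaps)
After pass 2: [4, 8, -2, 16, 18] (2 swaps)
Total swaps: 4


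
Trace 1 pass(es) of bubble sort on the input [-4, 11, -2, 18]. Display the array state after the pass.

After pass 1: [-4, -2, 11, 18] (1 swaps)
Total swaps: 1


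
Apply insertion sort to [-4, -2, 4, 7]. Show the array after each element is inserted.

First element -4 is already 'sorted'
Insert -2: shifted 0 elements -> [-4, -2, 4, 7]
Insert 4: shifted 0 elements -> [-4, -2, 4, 7]
Insert 7: shifted 0 elements -> [-4, -2, 4, 7]


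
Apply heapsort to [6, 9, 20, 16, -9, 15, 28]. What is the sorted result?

Build heap: [28, 16, 20, 9, -9, 15, 6]
Extract 28: [20, 16, 15, 9, -9, 6, 28]
Extract 20: [16, 9, 15, 6, -9, 20, 28]
Extract 16: [15, 9, -9, 6, 16, 20, 28]
Extract 15: [9, 6, -9, 15, 16, 20, 28]
Extract 9: [6, -9, 9, 15, 16, 20, 28]
Extract 6: [-9, 6, 9, 15, 16, 20, 28]


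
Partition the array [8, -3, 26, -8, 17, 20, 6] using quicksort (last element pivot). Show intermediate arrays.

Partition 1: pivot=6 at index 2 -> [-3, -8, 6, 8, 17, 20, 26]
Partition 2: pivot=-8 at index 0 -> [-8, -3, 6, 8, 17, 20, 26]
Partition 3: pivot=26 at index 6 -> [-8, -3, 6, 8, 17, 20, 26]
Partition 4: pivot=20 at index 5 -> [-8, -3, 6, 8, 17, 20, 26]
Partition 5: pivot=17 at index 4 -> [-8, -3, 6, 8, 17, 20, 26]


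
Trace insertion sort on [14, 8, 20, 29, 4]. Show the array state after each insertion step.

First element 14 is already 'sorted'
Insert 8: shifted 1 elements -> [8, 14, 20, 29, 4]
Insert 20: shifted 0 elements -> [8, 14, 20, 29, 4]
Insert 29: shifted 0 elements -> [8, 14, 20, 29, 4]
Insert 4: shifted 4 elements -> [4, 8, 14, 20, 29]


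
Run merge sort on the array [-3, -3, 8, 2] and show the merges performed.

Divide and conquer:
  Merge [-3] + [-3] -> [-3, -3]
  Merge [8] + [2] -> [2, 8]
  Merge [-3, -3] + [2, 8] -> [-3, -3, 2, 8]


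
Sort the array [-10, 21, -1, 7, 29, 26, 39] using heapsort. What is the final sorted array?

Build heap: [39, 29, 26, 7, 21, -10, -1]
Extract 39: [29, 21, 26, 7, -1, -10, 39]
Extract 29: [26, 21, -10, 7, -1, 29, 39]
Extract 26: [21, 7, -10, -1, 26, 29, 39]
Extract 21: [7, -1, -10, 21, 26, 29, 39]
Extract 7: [-1, -10, 7, 21, 26, 29, 39]
Extract -1: [-10, -1, 7, 21, 26, 29, 39]


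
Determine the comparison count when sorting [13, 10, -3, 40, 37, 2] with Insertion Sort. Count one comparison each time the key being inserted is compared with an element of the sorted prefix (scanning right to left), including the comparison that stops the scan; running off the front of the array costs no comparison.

Insert 10: 13 > 10 (shift), reached front = 1 comparison(s) -> [10, 13, -3, 40, 37, 2]
Insert -3: 13 > -3 (shift), 10 > -3 (shift), reached front = 2 comparison(s) -> [-3, 10, 13, 40, 37, 2]
Insert 40: 13 <= 40 (stop) = 1 comparison(s) -> [-3, 10, 13, 40, 37, 2]
Insert 37: 40 > 37 (shift), 13 <= 37 (stop) = 2 comparison(s) -> [-3, 10, 13, 37, 40, 2]
Insert 2: 40 > 2 (shift), 37 > 2 (shift), 13 > 2 (shift), 10 > 2 (shift), -3 <= 2 (stop) = 5 comparison(s) -> [-3, 2, 10, 13, 37, 40]
Total comparisons: 1 + 2 + 1 + 2 + 5 = 11


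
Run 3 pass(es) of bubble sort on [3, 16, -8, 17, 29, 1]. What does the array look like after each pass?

After pass 1: [3, -8, 16, 17, 1, 29] (2 swaps)
After pass 2: [-8, 3, 16, 1, 17, 29] (2 swaps)
After pass 3: [-8, 3, 1, 16, 17, 29] (1 swaps)
Total swaps: 5


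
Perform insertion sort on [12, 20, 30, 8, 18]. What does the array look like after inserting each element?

First element 12 is already 'sorted'
Insert 20: shifted 0 elements -> [12, 20, 30, 8, 18]
Insert 30: shifted 0 elements -> [12, 20, 30, 8, 18]
Insert 8: shifted 3 elements -> [8, 12, 20, 30, 18]
Insert 18: shifted 2 elements -> [8, 12, 18, 20, 30]


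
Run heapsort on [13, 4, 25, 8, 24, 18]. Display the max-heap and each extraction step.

Build heap: [25, 24, 18, 8, 4, 13]
Extract 25: [24, 13, 18, 8, 4, 25]
Extract 24: [18, 13, 4, 8, 24, 25]
Extract 18: [13, 8, 4, 18, 24, 25]
Extract 13: [8, 4, 13, 18, 24, 25]
Extract 8: [4, 8, 13, 18, 24, 25]


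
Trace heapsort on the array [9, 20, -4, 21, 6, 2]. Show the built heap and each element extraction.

Build heap: [21, 20, 2, 9, 6, -4]
Extract 21: [20, 9, 2, -4, 6, 21]
Extract 20: [9, 6, 2, -4, 20, 21]
Extract 9: [6, -4, 2, 9, 20, 21]
Extract 6: [2, -4, 6, 9, 20, 21]
Extract 2: [-4, 2, 6, 9, 20, 21]


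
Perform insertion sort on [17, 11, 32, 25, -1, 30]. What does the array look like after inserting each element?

First element 17 is already 'sorted'
Insert 11: shifted 1 elements -> [11, 17, 32, 25, -1, 30]
Insert 32: shifted 0 elements -> [11, 17, 32, 25, -1, 30]
Insert 25: shifted 1 elements -> [11, 17, 25, 32, -1, 30]
Insert -1: shifted 4 elements -> [-1, 11, 17, 25, 32, 30]
Insert 30: shifted 1 elements -> [-1, 11, 17, 25, 30, 32]


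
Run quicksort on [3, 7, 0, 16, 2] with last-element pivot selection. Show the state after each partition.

Partition 1: pivot=2 at index 1 -> [0, 2, 3, 16, 7]
Partition 2: pivot=7 at index 3 -> [0, 2, 3, 7, 16]


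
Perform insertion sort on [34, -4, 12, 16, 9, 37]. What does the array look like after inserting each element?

First element 34 is already 'sorted'
Insert -4: shifted 1 elements -> [-4, 34, 12, 16, 9, 37]
Insert 12: shifted 1 elements -> [-4, 12, 34, 16, 9, 37]
Insert 16: shifted 1 elements -> [-4, 12, 16, 34, 9, 37]
Insert 9: shifted 3 elements -> [-4, 9, 12, 16, 34, 37]
Insert 37: shifted 0 elements -> [-4, 9, 12, 16, 34, 37]


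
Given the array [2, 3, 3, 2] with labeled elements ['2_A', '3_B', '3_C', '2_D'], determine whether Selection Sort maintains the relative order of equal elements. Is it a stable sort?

Trace Selection Sort on the labeled array (the key is the number; the letter only tracks identity):
  Pass 1: minimum 2_A is already at index 0; no swap -> [2_A, 3_B, 3_C, 2_D]
  Pass 2: minimum of unsorted part is 2_D at index 3; swap it with 3_B at index 1 -> [2_A, 2_D, 3_C, 3_B]
  Pass 3: minimum 3_C is already at index 2; no swap -> [2_A, 2_D, 3_C, 3_B]
Final order: [2_A, 2_D, 3_C, 3_B]
Equal keys:
  value 2: originally 2_A, 2_D; after sorting 2_A, 2_D -> order preserved
  value 3: originally 3_B, 3_C; after sorting 3_C, 3_B -> order changed
Equal keys were reordered, so Selection Sort is not stable: the long-range swap that moves the minimum into place can carry an element past an equal key. (One such input is enough; an unstable sort may happen to preserve order on other inputs, but it gives no guarantee.)
Answer: Not stable


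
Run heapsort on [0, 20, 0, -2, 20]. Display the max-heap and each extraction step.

Build heap: [20, 20, 0, -2, 0]
Extract 20: [20, 0, 0, -2, 20]
Extract 20: [0, -2, 0, 20, 20]
Extract 0: [0, -2, 0, 20, 20]
Extract 0: [-2, 0, 0, 20, 20]


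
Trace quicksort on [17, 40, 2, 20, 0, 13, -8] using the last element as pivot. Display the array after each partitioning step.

Partition 1: pivot=-8 at index 0 -> [-8, 40, 2, 20, 0, 13, 17]
Partition 2: pivot=17 at index 4 -> [-8, 2, 0, 13, 17, 20, 40]
Partition 3: pivot=13 at index 3 -> [-8, 2, 0, 13, 17, 20, 40]
Partition 4: pivot=0 at index 1 -> [-8, 0, 2, 13, 17, 20, 40]
Partition 5: pivot=40 at index 6 -> [-8, 0, 2, 13, 17, 20, 40]


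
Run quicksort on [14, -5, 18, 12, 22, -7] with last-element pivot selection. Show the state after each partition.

Partition 1: pivot=-7 at index 0 -> [-7, -5, 18, 12, 22, 14]
Partition 2: pivot=14 at index 3 -> [-7, -5, 12, 14, 22, 18]
Partition 3: pivot=12 at index 2 -> [-7, -5, 12, 14, 22, 18]
Partition 4: pivot=18 at index 4 -> [-7, -5, 12, 14, 18, 22]


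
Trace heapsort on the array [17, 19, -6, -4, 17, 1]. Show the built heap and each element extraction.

Build heap: [19, 17, 1, -4, 17, -6]
Extract 19: [17, 17, 1, -4, -6, 19]
Extract 17: [17, -4, 1, -6, 17, 19]
Extract 17: [1, -4, -6, 17, 17, 19]
Extract 1: [-4, -6, 1, 17, 17, 19]
Extract -4: [-6, -4, 1, 17, 17, 19]


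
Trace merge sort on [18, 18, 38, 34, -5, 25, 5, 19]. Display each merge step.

Divide and conquer:
  Merge [18] + [18] -> [18, 18]
  Merge [38] + [34] -> [34, 38]
  Merge [18, 18] + [34, 38] -> [18, 18, 34, 38]
  Merge [-5] + [25] -> [-5, 25]
  Merge [5] + [19] -> [5, 19]
  Merge [-5, 25] + [5, 19] -> [-5, 5, 19, 25]
  Merge [18, 18, 34, 38] + [-5, 5, 19, 25] -> [-5, 5, 18, 18, 19, 25, 34, 38]


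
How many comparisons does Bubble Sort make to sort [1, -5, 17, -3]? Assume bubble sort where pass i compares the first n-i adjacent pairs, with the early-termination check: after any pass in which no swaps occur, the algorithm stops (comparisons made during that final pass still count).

Pass 1: compare adjacent pairs (0,1)..(2,3) = 3 comparison(s), 2 swap(s) -> [-5, 1, -3, 17]
Pass 2: compare adjacent pairs (0,1)..(1,2) = 2 comparison(s), 1 swap(s) -> [-5, -3, 1, 17]
Pass 3: compare adjacent pairs (0,1)..(0,1) = 1 comparison(s), 0 swap(s) -> [-5, -3, 1, 17]
No swaps in this pass, so bubble sort stops here.
Total comparisons: 3 + 2 + 1 = 6


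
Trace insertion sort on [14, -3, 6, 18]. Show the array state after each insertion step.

First element 14 is already 'sorted'
Insert -3: shifted 1 elements -> [-3, 14, 6, 18]
Insert 6: shifted 1 elements -> [-3, 6, 14, 18]
Insert 18: shifted 0 elements -> [-3, 6, 14, 18]


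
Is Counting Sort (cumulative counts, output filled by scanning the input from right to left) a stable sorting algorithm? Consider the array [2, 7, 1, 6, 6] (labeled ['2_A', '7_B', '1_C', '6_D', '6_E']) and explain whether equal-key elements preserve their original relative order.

Trace Counting Sort on the labeled array (the key is the number; the letter only tracks identity):
  Counts for values 0..7: [0, 1, 1, 0, 0, 0, 2, 1]
  Cumulative counts: [0, 1, 2, 2, 2, 2, 4, 5]
  Scan right to left: place 6_E at output index 3
  Scan right to left: place 6_D at output index 2
  Scan right to left: place 1_C at output index 0
  Scan right to left: place 7_B at output index 4
  Scan right to left: place 2_A at output index 1
  Output: [1_C, 2_A, 6_D, 6_E, 7_B]
Equal keys:
  value 6: originally 6_D, 6_E; after sorting 6_D, 6_E -> order preserved
All equal keys kept their original relative order. Counting Sort is stable: scanning the input right to left with decreasing cumulative counts places later duplicates at later output positions.
Answer: Stable


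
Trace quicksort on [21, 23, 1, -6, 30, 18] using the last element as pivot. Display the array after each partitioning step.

Partition 1: pivot=18 at index 2 -> [1, -6, 18, 23, 30, 21]
Partition 2: pivot=-6 at index 0 -> [-6, 1, 18, 23, 30, 21]
Partition 3: pivot=21 at index 3 -> [-6, 1, 18, 21, 30, 23]
Partition 4: pivot=23 at index 4 -> [-6, 1, 18, 21, 23, 30]


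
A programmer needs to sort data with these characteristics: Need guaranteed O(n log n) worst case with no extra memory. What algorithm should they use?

Best choice: Heapsort
Reason: Heapsort is O(n log n) worst case and sorts in-place; quicksort can degrade to O(n^2)


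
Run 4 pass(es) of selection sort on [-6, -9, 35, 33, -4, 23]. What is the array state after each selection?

Pass 1: Select minimum -9 at index 1, swap -> [-9, -6, 35, 33, -4, 23]
Pass 2: Select minimum -6 at index 1, swap -> [-9, -6, 35, 33, -4, 23]
Pass 3: Select minimum -4 at index 4, swap -> [-9, -6, -4, 33, 35, 23]
Pass 4: Select minimum 23 at index 5, swap -> [-9, -6, -4, 23, 35, 33]


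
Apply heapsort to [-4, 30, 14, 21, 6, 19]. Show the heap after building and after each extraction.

Build heap: [30, 21, 19, -4, 6, 14]
Extract 30: [21, 14, 19, -4, 6, 30]
Extract 21: [19, 14, 6, -4, 21, 30]
Extract 19: [14, -4, 6, 19, 21, 30]
Extract 14: [6, -4, 14, 19, 21, 30]
Extract 6: [-4, 6, 14, 19, 21, 30]


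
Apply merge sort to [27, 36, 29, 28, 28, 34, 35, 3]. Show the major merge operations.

Divide and conquer:
  Merge [27] + [36] -> [27, 36]
  Merge [29] + [28] -> [28, 29]
  Merge [27, 36] + [28, 29] -> [27, 28, 29, 36]
  Merge [28] + [34] -> [28, 34]
  Merge [35] + [3] -> [3, 35]
  Merge [28, 34] + [3, 35] -> [3, 28, 34, 35]
  Merge [27, 28, 29, 36] + [3, 28, 34, 35] -> [3, 27, 28, 28, 29, 34, 35, 36]


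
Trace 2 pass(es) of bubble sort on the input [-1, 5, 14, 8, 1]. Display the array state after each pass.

After pass 1: [-1, 5, 8, 1, 14] (2 swaps)
After pass 2: [-1, 5, 1, 8, 14] (1 swaps)
Total swaps: 3


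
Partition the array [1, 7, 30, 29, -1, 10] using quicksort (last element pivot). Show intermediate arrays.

Partition 1: pivot=10 at index 3 -> [1, 7, -1, 10, 30, 29]
Partition 2: pivot=-1 at index 0 -> [-1, 7, 1, 10, 30, 29]
Partition 3: pivot=1 at index 1 -> [-1, 1, 7, 10, 30, 29]
Partition 4: pivot=29 at index 4 -> [-1, 1, 7, 10, 29, 30]


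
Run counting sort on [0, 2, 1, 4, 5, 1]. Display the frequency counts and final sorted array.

Count array: [1, 2, 1, 0, 1, 1]
(count[i] = number of elements equal to i)
Cumulative count: [1, 3, 4, 4, 5, 6]
Sorted: [0, 1, 1, 2, 4, 5]


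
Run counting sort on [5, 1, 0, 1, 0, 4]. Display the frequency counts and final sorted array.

Count array: [2, 2, 0, 0, 1, 1]
(count[i] = number of elements equal to i)
Cumulative count: [2, 4, 4, 4, 5, 6]
Sorted: [0, 0, 1, 1, 4, 5]


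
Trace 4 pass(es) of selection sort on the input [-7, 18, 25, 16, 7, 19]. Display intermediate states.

Pass 1: Select minimum -7 at index 0, swap -> [-7, 18, 25, 16, 7, 19]
Pass 2: Select minimum 7 at index 4, swap -> [-7, 7, 25, 16, 18, 19]
Pass 3: Select minimum 16 at index 3, swap -> [-7, 7, 16, 25, 18, 19]
Pass 4: Select minimum 18 at index 4, swap -> [-7, 7, 16, 18, 25, 19]


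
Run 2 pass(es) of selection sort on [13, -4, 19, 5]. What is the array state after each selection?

Pass 1: Select minimum -4 at index 1, swap -> [-4, 13, 19, 5]
Pass 2: Select minimum 5 at index 3, swap -> [-4, 5, 19, 13]


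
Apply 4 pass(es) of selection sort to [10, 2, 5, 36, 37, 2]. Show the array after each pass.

Pass 1: Select minimum 2 at index 1, swap -> [2, 10, 5, 36, 37, 2]
Pass 2: Select minimum 2 at index 5, swap -> [2, 2, 5, 36, 37, 10]
Pass 3: Select minimum 5 at index 2, swap -> [2, 2, 5, 36, 37, 10]
Pass 4: Select minimum 10 at index 5, swap -> [2, 2, 5, 10, 37, 36]


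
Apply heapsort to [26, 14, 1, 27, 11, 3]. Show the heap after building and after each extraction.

Build heap: [27, 26, 3, 14, 11, 1]
Extract 27: [26, 14, 3, 1, 11, 27]
Extract 26: [14, 11, 3, 1, 26, 27]
Extract 14: [11, 1, 3, 14, 26, 27]
Extract 11: [3, 1, 11, 14, 26, 27]
Extract 3: [1, 3, 11, 14, 26, 27]


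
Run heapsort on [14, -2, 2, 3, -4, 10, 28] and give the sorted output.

Build heap: [28, 3, 14, -2, -4, 10, 2]
Extract 28: [14, 3, 10, -2, -4, 2, 28]
Extract 14: [10, 3, 2, -2, -4, 14, 28]
Extract 10: [3, -2, 2, -4, 10, 14, 28]
Extract 3: [2, -2, -4, 3, 10, 14, 28]
Extract 2: [-2, -4, 2, 3, 10, 14, 28]
Extract -2: [-4, -2, 2, 3, 10, 14, 28]


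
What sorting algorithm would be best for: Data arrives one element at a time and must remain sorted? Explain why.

Best choice: Insertion sort
Reason: Insertion sort naturally handles online/streaming input by inserting each new element into sorted position


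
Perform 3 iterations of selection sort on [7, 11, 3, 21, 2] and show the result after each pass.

Pass 1: Select minimum 2 at index 4, swap -> [2, 11, 3, 21, 7]
Pass 2: Select minimum 3 at index 2, swap -> [2, 3, 11, 21, 7]
Pass 3: Select minimum 7 at index 4, swap -> [2, 3, 7, 21, 11]


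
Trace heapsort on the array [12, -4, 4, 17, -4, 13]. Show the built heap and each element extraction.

Build heap: [17, 12, 13, -4, -4, 4]
Extract 17: [13, 12, 4, -4, -4, 17]
Extract 13: [12, -4, 4, -4, 13, 17]
Extract 12: [4, -4, -4, 12, 13, 17]
Extract 4: [-4, -4, 4, 12, 13, 17]
Extract -4: [-4, -4, 4, 12, 13, 17]


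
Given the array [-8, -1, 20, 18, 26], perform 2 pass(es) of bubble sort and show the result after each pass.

After pass 1: [-8, -1, 18, 20, 26] (1 swaps)
After pass 2: [-8, -1, 18, 20, 26] (0 swaps)
Total swaps: 1


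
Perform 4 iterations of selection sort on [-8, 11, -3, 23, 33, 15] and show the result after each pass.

Pass 1: Select minimum -8 at index 0, swap -> [-8, 11, -3, 23, 33, 15]
Pass 2: Select minimum -3 at index 2, swap -> [-8, -3, 11, 23, 33, 15]
Pass 3: Select minimum 11 at index 2, swap -> [-8, -3, 11, 23, 33, 15]
Pass 4: Select minimum 15 at index 5, swap -> [-8, -3, 11, 15, 33, 23]


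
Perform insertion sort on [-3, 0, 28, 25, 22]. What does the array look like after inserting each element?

First element -3 is already 'sorted'
Insert 0: shifted 0 elements -> [-3, 0, 28, 25, 22]
Insert 28: shifted 0 elements -> [-3, 0, 28, 25, 22]
Insert 25: shifted 1 elements -> [-3, 0, 25, 28, 22]
Insert 22: shifted 2 elements -> [-3, 0, 22, 25, 28]


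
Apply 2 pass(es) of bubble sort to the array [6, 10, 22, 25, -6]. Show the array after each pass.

After pass 1: [6, 10, 22, -6, 25] (1 swaps)
After pass 2: [6, 10, -6, 22, 25] (1 swaps)
Total swaps: 2


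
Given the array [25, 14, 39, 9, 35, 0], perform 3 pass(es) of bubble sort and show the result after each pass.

After pass 1: [14, 25, 9, 35, 0, 39] (4 swaps)
After pass 2: [14, 9, 25, 0, 35, 39] (2 swaps)
After pass 3: [9, 14, 0, 25, 35, 39] (2 swaps)
Total swaps: 8


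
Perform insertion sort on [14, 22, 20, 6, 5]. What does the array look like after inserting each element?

First element 14 is already 'sorted'
Insert 22: shifted 0 elements -> [14, 22, 20, 6, 5]
Insert 20: shifted 1 elements -> [14, 20, 22, 6, 5]
Insert 6: shifted 3 elements -> [6, 14, 20, 22, 5]
Insert 5: shifted 4 elements -> [5, 6, 14, 20, 22]


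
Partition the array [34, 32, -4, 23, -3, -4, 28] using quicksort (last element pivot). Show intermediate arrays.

Partition 1: pivot=28 at index 4 -> [-4, 23, -3, -4, 28, 32, 34]
Partition 2: pivot=-4 at index 1 -> [-4, -4, -3, 23, 28, 32, 34]
Partition 3: pivot=23 at index 3 -> [-4, -4, -3, 23, 28, 32, 34]
Partition 4: pivot=34 at index 6 -> [-4, -4, -3, 23, 28, 32, 34]


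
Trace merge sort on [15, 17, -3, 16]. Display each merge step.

Divide and conquer:
  Merge [15] + [17] -> [15, 17]
  Merge [-3] + [16] -> [-3, 16]
  Merge [15, 17] + [-3, 16] -> [-3, 15, 16, 17]


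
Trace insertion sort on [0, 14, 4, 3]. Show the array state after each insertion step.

First element 0 is already 'sorted'
Insert 14: shifted 0 elements -> [0, 14, 4, 3]
Insert 4: shifted 1 elements -> [0, 4, 14, 3]
Insert 3: shifted 2 elements -> [0, 3, 4, 14]


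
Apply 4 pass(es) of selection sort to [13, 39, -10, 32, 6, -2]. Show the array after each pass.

Pass 1: Select minimum -10 at index 2, swap -> [-10, 39, 13, 32, 6, -2]
Pass 2: Select minimum -2 at index 5, swap -> [-10, -2, 13, 32, 6, 39]
Pass 3: Select minimum 6 at index 4, swap -> [-10, -2, 6, 32, 13, 39]
Pass 4: Select minimum 13 at index 4, swap -> [-10, -2, 6, 13, 32, 39]


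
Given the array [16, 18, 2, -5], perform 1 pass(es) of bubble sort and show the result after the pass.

After pass 1: [16, 2, -5, 18] (2 swaps)
Total swaps: 2


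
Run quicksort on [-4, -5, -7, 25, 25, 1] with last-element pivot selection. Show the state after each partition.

Partition 1: pivot=1 at index 3 -> [-4, -5, -7, 1, 25, 25]
Partition 2: pivot=-7 at index 0 -> [-7, -5, -4, 1, 25, 25]
Partition 3: pivot=-4 at index 2 -> [-7, -5, -4, 1, 25, 25]
Partition 4: pivot=25 at index 5 -> [-7, -5, -4, 1, 25, 25]


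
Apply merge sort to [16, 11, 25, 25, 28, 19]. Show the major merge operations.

Divide and conquer:
  Merge [11] + [25] -> [11, 25]
  Merge [16] + [11, 25] -> [11, 16, 25]
  Merge [28] + [19] -> [19, 28]
  Merge [25] + [19, 28] -> [19, 25, 28]
  Merge [11, 16, 25] + [19, 25, 28] -> [11, 16, 19, 25, 25, 28]


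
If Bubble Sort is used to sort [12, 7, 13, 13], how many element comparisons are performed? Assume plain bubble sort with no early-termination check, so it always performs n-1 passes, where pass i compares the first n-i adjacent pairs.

Pass 1: compare adjacent pairs (0,1)..(2,3) = 3 comparison(s), 1 swap(s) -> [7, 12, 13, 13]
Pass 2: compare adjacent pairs (0,1)..(1,2) = 2 comparison(s), 0 swap(s) -> [7, 12, 13, 13]
Pass 3: compare adjacent pairs (0,1)..(0,1) = 1 comparison(s), 0 swap(s) -> [7, 12, 13, 13]
Total comparisons: 3 + 2 + 1 = 6


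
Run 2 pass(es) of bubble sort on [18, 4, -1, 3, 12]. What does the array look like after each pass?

After pass 1: [4, -1, 3, 12, 18] (4 swaps)
After pass 2: [-1, 3, 4, 12, 18] (2 swaps)
Total swaps: 6


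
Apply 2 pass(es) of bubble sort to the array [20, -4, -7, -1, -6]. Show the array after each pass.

After pass 1: [-4, -7, -1, -6, 20] (4 swaps)
After pass 2: [-7, -4, -6, -1, 20] (2 swaps)
Total swaps: 6


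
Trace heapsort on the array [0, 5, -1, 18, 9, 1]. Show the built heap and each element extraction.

Build heap: [18, 9, 1, 5, 0, -1]
Extract 18: [9, 5, 1, -1, 0, 18]
Extract 9: [5, 0, 1, -1, 9, 18]
Extract 5: [1, 0, -1, 5, 9, 18]
Extract 1: [0, -1, 1, 5, 9, 18]
Extract 0: [-1, 0, 1, 5, 9, 18]


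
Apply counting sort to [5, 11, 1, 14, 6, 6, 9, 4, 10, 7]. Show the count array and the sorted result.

Count array: [0, 1, 0, 0, 1, 1, 2, 1, 0, 1, 1, 1, 0, 0, 1]
(count[i] = number of elements equal to i)
Cumulative count: [0, 1, 1, 1, 2, 3, 5, 6, 6, 7, 8, 9, 9, 9, 10]
Sorted: [1, 4, 5, 6, 6, 7, 9, 10, 11, 14]


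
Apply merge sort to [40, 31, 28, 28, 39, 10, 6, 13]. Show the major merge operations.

Divide and conquer:
  Merge [40] + [31] -> [31, 40]
  Merge [28] + [28] -> [28, 28]
  Merge [31, 40] + [28, 28] -> [28, 28, 31, 40]
  Merge [39] + [10] -> [10, 39]
  Merge [6] + [13] -> [6, 13]
  Merge [10, 39] + [6, 13] -> [6, 10, 13, 39]
  Merge [28, 28, 31, 40] + [6, 10, 13, 39] -> [6, 10, 13, 28, 28, 31, 39, 40]


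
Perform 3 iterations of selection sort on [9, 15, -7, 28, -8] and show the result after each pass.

Pass 1: Select minimum -8 at index 4, swap -> [-8, 15, -7, 28, 9]
Pass 2: Select minimum -7 at index 2, swap -> [-8, -7, 15, 28, 9]
Pass 3: Select minimum 9 at index 4, swap -> [-8, -7, 9, 28, 15]


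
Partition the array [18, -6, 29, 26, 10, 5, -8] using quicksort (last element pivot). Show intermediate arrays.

Partition 1: pivot=-8 at index 0 -> [-8, -6, 29, 26, 10, 5, 18]
Partition 2: pivot=18 at index 4 -> [-8, -6, 10, 5, 18, 26, 29]
Partition 3: pivot=5 at index 2 -> [-8, -6, 5, 10, 18, 26, 29]
Partition 4: pivot=29 at index 6 -> [-8, -6, 5, 10, 18, 26, 29]


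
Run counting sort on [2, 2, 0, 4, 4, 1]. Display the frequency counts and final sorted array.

Count array: [1, 1, 2, 0, 2]
(count[i] = number of elements equal to i)
Cumulative count: [1, 2, 4, 4, 6]
Sorted: [0, 1, 2, 2, 4, 4]


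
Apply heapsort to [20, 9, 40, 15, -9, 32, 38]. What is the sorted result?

Build heap: [40, 15, 38, 9, -9, 32, 20]
Extract 40: [38, 15, 32, 9, -9, 20, 40]
Extract 38: [32, 15, 20, 9, -9, 38, 40]
Extract 32: [20, 15, -9, 9, 32, 38, 40]
Extract 20: [15, 9, -9, 20, 32, 38, 40]
Extract 15: [9, -9, 15, 20, 32, 38, 40]
Extract 9: [-9, 9, 15, 20, 32, 38, 40]


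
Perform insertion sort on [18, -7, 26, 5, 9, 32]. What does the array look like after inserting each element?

First element 18 is already 'sorted'
Insert -7: shifted 1 elements -> [-7, 18, 26, 5, 9, 32]
Insert 26: shifted 0 elements -> [-7, 18, 26, 5, 9, 32]
Insert 5: shifted 2 elements -> [-7, 5, 18, 26, 9, 32]
Insert 9: shifted 2 elements -> [-7, 5, 9, 18, 26, 32]
Insert 32: shifted 0 elements -> [-7, 5, 9, 18, 26, 32]


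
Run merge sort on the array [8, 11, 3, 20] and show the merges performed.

Divide and conquer:
  Merge [8] + [11] -> [8, 11]
  Merge [3] + [20] -> [3, 20]
  Merge [8, 11] + [3, 20] -> [3, 8, 11, 20]


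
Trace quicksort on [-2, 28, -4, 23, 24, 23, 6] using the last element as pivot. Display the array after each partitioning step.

Partition 1: pivot=6 at index 2 -> [-2, -4, 6, 23, 24, 23, 28]
Partition 2: pivot=-4 at index 0 -> [-4, -2, 6, 23, 24, 23, 28]
Partition 3: pivot=28 at index 6 -> [-4, -2, 6, 23, 24, 23, 28]
Partition 4: pivot=23 at index 4 -> [-4, -2, 6, 23, 23, 24, 28]


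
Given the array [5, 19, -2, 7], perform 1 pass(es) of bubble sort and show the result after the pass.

After pass 1: [5, -2, 7, 19] (2 swaps)
Total swaps: 2


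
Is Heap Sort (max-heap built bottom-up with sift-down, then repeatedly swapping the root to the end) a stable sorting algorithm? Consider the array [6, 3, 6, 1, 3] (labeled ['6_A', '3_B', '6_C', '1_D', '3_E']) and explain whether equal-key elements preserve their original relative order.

Trace Heap Sort on the labeled array (the key is the number; the letter only tracks identity):
  Build max-heap: [6_A, 3_B, 6_C, 1_D, 3_E]
  Swap root 6_A to index 4, re-heapify first 4 -> [6_C, 3_B, 3_E, 1_D, 6_A]
  Swap root 6_C to index 3, re-heapify first 3 -> [3_B, 1_D, 3_E, 6_C, 6_A]
  Swap root 3_B to index 2, re-heapify first 2 -> [3_E, 1_D, 3_B, 6_C, 6_A]
  Swap root 3_E to index 1, re-heapify first 1 -> [1_D, 3_E, 3_B, 6_C, 6_A]
Final order: [1_D, 3_E, 3_B, 6_C, 6_A]
Equal keys:
  value 3: originally 3_B, 3_E; after sorting 3_E, 3_B -> order changed
  value 6: originally 6_A, 6_C; after sorting 6_C, 6_A -> order changed
Equal keys were reordered, so Heap Sort is not stable: heap construction and root-to-end swaps move elements without regard to the original order of equal keys. (One such input is enough; an unstable sort may happen to preserve order on other inputs, but it gives no guarantee.)
Answer: Not stable


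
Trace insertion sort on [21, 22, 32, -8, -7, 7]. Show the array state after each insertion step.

First element 21 is already 'sorted'
Insert 22: shifted 0 elements -> [21, 22, 32, -8, -7, 7]
Insert 32: shifted 0 elements -> [21, 22, 32, -8, -7, 7]
Insert -8: shifted 3 elements -> [-8, 21, 22, 32, -7, 7]
Insert -7: shifted 3 elements -> [-8, -7, 21, 22, 32, 7]
Insert 7: shifted 3 elements -> [-8, -7, 7, 21, 22, 32]


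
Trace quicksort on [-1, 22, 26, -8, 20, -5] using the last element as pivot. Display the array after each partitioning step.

Partition 1: pivot=-5 at index 1 -> [-8, -5, 26, -1, 20, 22]
Partition 2: pivot=22 at index 4 -> [-8, -5, -1, 20, 22, 26]
Partition 3: pivot=20 at index 3 -> [-8, -5, -1, 20, 22, 26]


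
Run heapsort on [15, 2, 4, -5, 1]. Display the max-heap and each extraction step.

Build heap: [15, 2, 4, -5, 1]
Extract 15: [4, 2, 1, -5, 15]
Extract 4: [2, -5, 1, 4, 15]
Extract 2: [1, -5, 2, 4, 15]
Extract 1: [-5, 1, 2, 4, 15]


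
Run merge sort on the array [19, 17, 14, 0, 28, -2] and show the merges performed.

Divide and conquer:
  Merge [17] + [14] -> [14, 17]
  Merge [19] + [14, 17] -> [14, 17, 19]
  Merge [28] + [-2] -> [-2, 28]
  Merge [0] + [-2, 28] -> [-2, 0, 28]
  Merge [14, 17, 19] + [-2, 0, 28] -> [-2, 0, 14, 17, 19, 28]


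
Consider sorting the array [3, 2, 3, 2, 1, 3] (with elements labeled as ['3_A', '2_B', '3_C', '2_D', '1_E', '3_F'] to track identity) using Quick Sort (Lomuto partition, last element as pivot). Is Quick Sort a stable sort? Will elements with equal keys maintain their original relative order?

Trace Quick Sort on the labeled array (the key is the number; the letter only tracks identity):
  Partition indices 0..5 around pivot 3_F -> [3_A, 2_B, 3_C, 2_D, 1_E, 3_F]
  Partition indices 0..4 around pivot 1_E -> [1_E, 2_B, 3_C, 2_D, 3_A, 3_F]
  Partition indices 1..4 around pivot 3_A -> [1_E, 2_B, 3_C, 2_D, 3_A, 3_F]
  Partition indices 1..3 around pivot 2_D -> [1_E, 2_B, 2_D, 3_C, 3_A, 3_F]
Final order: [1_E, 2_B, 2_D, 3_C, 3_A, 3_F]
Equal keys:
  value 2: originally 2_B, 2_D; after sorting 2_B, 2_D -> order preserved
  value 3: originally 3_A, 3_C, 3_F; after sorting 3_C, 3_A, 3_F -> order changed
Equal keys were reordered, so Quick Sort is not stable: partition swaps elements across long distances and can reorder equal keys. (One such input is enough; an unstable sort may happen to preserve order on other inputs, but it gives no guarantee.)
Answer: Not stable


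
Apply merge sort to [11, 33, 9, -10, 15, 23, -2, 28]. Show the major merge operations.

Divide and conquer:
  Merge [11] + [33] -> [11, 33]
  Merge [9] + [-10] -> [-10, 9]
  Merge [11, 33] + [-10, 9] -> [-10, 9, 11, 33]
  Merge [15] + [23] -> [15, 23]
  Merge [-2] + [28] -> [-2, 28]
  Merge [15, 23] + [-2, 28] -> [-2, 15, 23, 28]
  Merge [-10, 9, 11, 33] + [-2, 15, 23, 28] -> [-10, -2, 9, 11, 15, 23, 28, 33]


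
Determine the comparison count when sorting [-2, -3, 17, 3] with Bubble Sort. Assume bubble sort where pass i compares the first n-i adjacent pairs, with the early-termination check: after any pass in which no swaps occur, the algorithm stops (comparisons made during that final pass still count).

Pass 1: compare adjacent pairs (0,1)..(2,3) = 3 comparison(s), 2 swap(s) -> [-3, -2, 3, 17]
Pass 2: compare adjacent pairs (0,1)..(1,2) = 2 comparison(s), 0 swap(s) -> [-3, -2, 3, 17]
No swaps in this pass, so bubble sort stops here.
Total comparisons: 3 + 2 = 5


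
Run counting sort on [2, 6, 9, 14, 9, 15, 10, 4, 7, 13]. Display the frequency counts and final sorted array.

Count array: [0, 0, 1, 0, 1, 0, 1, 1, 0, 2, 1, 0, 0, 1, 1, 1]
(count[i] = number of elements equal to i)
Cumulative count: [0, 0, 1, 1, 2, 2, 3, 4, 4, 6, 7, 7, 7, 8, 9, 10]
Sorted: [2, 4, 6, 7, 9, 9, 10, 13, 14, 15]


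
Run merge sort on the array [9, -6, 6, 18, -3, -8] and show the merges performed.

Divide and conquer:
  Merge [-6] + [6] -> [-6, 6]
  Merge [9] + [-6, 6] -> [-6, 6, 9]
  Merge [-3] + [-8] -> [-8, -3]
  Merge [18] + [-8, -3] -> [-8, -3, 18]
  Merge [-6, 6, 9] + [-8, -3, 18] -> [-8, -6, -3, 6, 9, 18]


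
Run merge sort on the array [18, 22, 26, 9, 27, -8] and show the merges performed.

Divide and conquer:
  Merge [22] + [26] -> [22, 26]
  Merge [18] + [22, 26] -> [18, 22, 26]
  Merge [27] + [-8] -> [-8, 27]
  Merge [9] + [-8, 27] -> [-8, 9, 27]
  Merge [18, 22, 26] + [-8, 9, 27] -> [-8, 9, 18, 22, 26, 27]


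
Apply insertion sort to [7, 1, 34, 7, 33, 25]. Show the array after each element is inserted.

First element 7 is already 'sorted'
Insert 1: shifted 1 elements -> [1, 7, 34, 7, 33, 25]
Insert 34: shifted 0 elements -> [1, 7, 34, 7, 33, 25]
Insert 7: shifted 1 elements -> [1, 7, 7, 34, 33, 25]
Insert 33: shifted 1 elements -> [1, 7, 7, 33, 34, 25]
Insert 25: shifted 2 elements -> [1, 7, 7, 25, 33, 34]


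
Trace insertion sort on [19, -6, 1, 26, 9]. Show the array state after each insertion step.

First element 19 is already 'sorted'
Insert -6: shifted 1 elements -> [-6, 19, 1, 26, 9]
Insert 1: shifted 1 elements -> [-6, 1, 19, 26, 9]
Insert 26: shifted 0 elements -> [-6, 1, 19, 26, 9]
Insert 9: shifted 2 elements -> [-6, 1, 9, 19, 26]


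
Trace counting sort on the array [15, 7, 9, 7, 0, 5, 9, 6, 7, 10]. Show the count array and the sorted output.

Count array: [1, 0, 0, 0, 0, 1, 1, 3, 0, 2, 1, 0, 0, 0, 0, 1]
(count[i] = number of elements equal to i)
Cumulative count: [1, 1, 1, 1, 1, 2, 3, 6, 6, 8, 9, 9, 9, 9, 9, 10]
Sorted: [0, 5, 6, 7, 7, 7, 9, 9, 10, 15]


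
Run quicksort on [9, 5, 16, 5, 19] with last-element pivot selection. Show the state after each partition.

Partition 1: pivot=19 at index 4 -> [9, 5, 16, 5, 19]
Partition 2: pivot=5 at index 1 -> [5, 5, 16, 9, 19]
Partition 3: pivot=9 at index 2 -> [5, 5, 9, 16, 19]


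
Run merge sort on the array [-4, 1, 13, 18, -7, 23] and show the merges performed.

Divide and conquer:
  Merge [1] + [13] -> [1, 13]
  Merge [-4] + [1, 13] -> [-4, 1, 13]
  Merge [-7] + [23] -> [-7, 23]
  Merge [18] + [-7, 23] -> [-7, 18, 23]
  Merge [-4, 1, 13] + [-7, 18, 23] -> [-7, -4, 1, 13, 18, 23]


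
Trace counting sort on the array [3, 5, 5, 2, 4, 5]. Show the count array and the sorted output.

Count array: [0, 0, 1, 1, 1, 3]
(count[i] = number of elements equal to i)
Cumulative count: [0, 0, 1, 2, 3, 6]
Sorted: [2, 3, 4, 5, 5, 5]


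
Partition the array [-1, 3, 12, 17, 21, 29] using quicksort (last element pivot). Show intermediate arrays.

Partition 1: pivot=29 at index 5 -> [-1, 3, 12, 17, 21, 29]
Partition 2: pivot=21 at index 4 -> [-1, 3, 12, 17, 21, 29]
Partition 3: pivot=17 at index 3 -> [-1, 3, 12, 17, 21, 29]
Partition 4: pivot=12 at index 2 -> [-1, 3, 12, 17, 21, 29]
Partition 5: pivot=3 at index 1 -> [-1, 3, 12, 17, 21, 29]


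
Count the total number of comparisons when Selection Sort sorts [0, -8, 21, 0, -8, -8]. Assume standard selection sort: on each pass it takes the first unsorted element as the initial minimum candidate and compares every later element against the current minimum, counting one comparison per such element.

Pass 1: scan indices 1..5 for the minimum = 5 comparison(s); min is -8, place at index 0 -> [-8, 0, 21, 0, -8, -8]
Pass 2: scan indices 2..5 for the minimum = 4 comparison(s); min is -8, place at index 1 -> [-8, -8, 21, 0, 0, -8]
Pass 3: scan indices 3..5 for the minimum = 3 comparison(s); min is -8, place at index 2 -> [-8, -8, -8, 0, 0, 21]
Pass 4: scan indices 4..5 for the minimum = 2 comparison(s); min is 0, place at index 3 -> [-8, -8, -8, 0, 0, 21]
Pass 5: scan indices 5..5 for the minimum = 1 comparison(s); min is 0, place at index 4 -> [-8, -8, -8, 0, 0, 21]
Selection sort always scans the whole unsorted suffix, so the count is (n-1) + (n-2) + ... + 1 = n(n-1)/2 = 6*5/2 = 15 regardless of the input order.
Total comparisons: 5 + 4 + 3 + 2 + 1 = 15


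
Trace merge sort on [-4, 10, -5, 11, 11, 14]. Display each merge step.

Divide and conquer:
  Merge [10] + [-5] -> [-5, 10]
  Merge [-4] + [-5, 10] -> [-5, -4, 10]
  Merge [11] + [14] -> [11, 14]
  Merge [11] + [11, 14] -> [11, 11, 14]
  Merge [-5, -4, 10] + [11, 11, 14] -> [-5, -4, 10, 11, 11, 14]


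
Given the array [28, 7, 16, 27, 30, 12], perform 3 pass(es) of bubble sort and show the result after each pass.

After pass 1: [7, 16, 27, 28, 12, 30] (4 swaps)
After pass 2: [7, 16, 27, 12, 28, 30] (1 swaps)
After pass 3: [7, 16, 12, 27, 28, 30] (1 swaps)
Total swaps: 6


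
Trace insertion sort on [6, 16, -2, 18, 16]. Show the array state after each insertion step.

First element 6 is already 'sorted'
Insert 16: shifted 0 elements -> [6, 16, -2, 18, 16]
Insert -2: shifted 2 elements -> [-2, 6, 16, 18, 16]
Insert 18: shifted 0 elements -> [-2, 6, 16, 18, 16]
Insert 16: shifted 1 elements -> [-2, 6, 16, 16, 18]


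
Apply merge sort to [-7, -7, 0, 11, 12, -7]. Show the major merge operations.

Divide and conquer:
  Merge [-7] + [0] -> [-7, 0]
  Merge [-7] + [-7, 0] -> [-7, -7, 0]
  Merge [12] + [-7] -> [-7, 12]
  Merge [11] + [-7, 12] -> [-7, 11, 12]
  Merge [-7, -7, 0] + [-7, 11, 12] -> [-7, -7, -7, 0, 11, 12]


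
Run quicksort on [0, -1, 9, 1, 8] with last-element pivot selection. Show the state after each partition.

Partition 1: pivot=8 at index 3 -> [0, -1, 1, 8, 9]
Partition 2: pivot=1 at index 2 -> [0, -1, 1, 8, 9]
Partition 3: pivot=-1 at index 0 -> [-1, 0, 1, 8, 9]


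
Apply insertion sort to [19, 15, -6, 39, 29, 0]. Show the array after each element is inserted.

First element 19 is already 'sorted'
Insert 15: shifted 1 elements -> [15, 19, -6, 39, 29, 0]
Insert -6: shifted 2 elements -> [-6, 15, 19, 39, 29, 0]
Insert 39: shifted 0 elements -> [-6, 15, 19, 39, 29, 0]
Insert 29: shifted 1 elements -> [-6, 15, 19, 29, 39, 0]
Insert 0: shifted 4 elements -> [-6, 0, 15, 19, 29, 39]


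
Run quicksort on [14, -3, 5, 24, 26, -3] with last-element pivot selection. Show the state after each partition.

Partition 1: pivot=-3 at index 1 -> [-3, -3, 5, 24, 26, 14]
Partition 2: pivot=14 at index 3 -> [-3, -3, 5, 14, 26, 24]
Partition 3: pivot=24 at index 4 -> [-3, -3, 5, 14, 24, 26]


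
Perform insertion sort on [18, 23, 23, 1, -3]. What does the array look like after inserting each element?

First element 18 is already 'sorted'
Insert 23: shifted 0 elements -> [18, 23, 23, 1, -3]
Insert 23: shifted 0 elements -> [18, 23, 23, 1, -3]
Insert 1: shifted 3 elements -> [1, 18, 23, 23, -3]
Insert -3: shifted 4 elements -> [-3, 1, 18, 23, 23]


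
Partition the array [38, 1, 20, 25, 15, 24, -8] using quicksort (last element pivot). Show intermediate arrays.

Partition 1: pivot=-8 at index 0 -> [-8, 1, 20, 25, 15, 24, 38]
Partition 2: pivot=38 at index 6 -> [-8, 1, 20, 25, 15, 24, 38]
Partition 3: pivot=24 at index 4 -> [-8, 1, 20, 15, 24, 25, 38]
Partition 4: pivot=15 at index 2 -> [-8, 1, 15, 20, 24, 25, 38]


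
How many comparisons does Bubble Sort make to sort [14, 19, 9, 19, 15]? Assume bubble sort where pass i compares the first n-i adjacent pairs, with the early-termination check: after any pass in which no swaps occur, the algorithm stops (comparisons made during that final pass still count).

Pass 1: compare adjacent pairs (0,1)..(3,4) = 4 comparison(s), 2 swap(s) -> [14, 9, 19, 15, 19]
Pass 2: compare adjacent pairs (0,1)..(2,3) = 3 comparison(s), 2 swap(s) -> [9, 14, 15, 19, 19]
Pass 3: compare adjacent pairs (0,1)..(1,2) = 2 comparison(s), 0 swap(s) -> [9, 14, 15, 19, 19]
No swaps in this pass, so bubble sort stops here.
Total comparisons: 4 + 3 + 2 = 9


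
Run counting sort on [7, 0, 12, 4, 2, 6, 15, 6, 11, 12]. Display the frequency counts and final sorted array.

Count array: [1, 0, 1, 0, 1, 0, 2, 1, 0, 0, 0, 1, 2, 0, 0, 1]
(count[i] = number of elements equal to i)
Cumulative count: [1, 1, 2, 2, 3, 3, 5, 6, 6, 6, 6, 7, 9, 9, 9, 10]
Sorted: [0, 2, 4, 6, 6, 7, 11, 12, 12, 15]


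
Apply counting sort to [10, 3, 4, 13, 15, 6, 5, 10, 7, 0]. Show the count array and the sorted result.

Count array: [1, 0, 0, 1, 1, 1, 1, 1, 0, 0, 2, 0, 0, 1, 0, 1]
(count[i] = number of elements equal to i)
Cumulative count: [1, 1, 1, 2, 3, 4, 5, 6, 6, 6, 8, 8, 8, 9, 9, 10]
Sorted: [0, 3, 4, 5, 6, 7, 10, 10, 13, 15]


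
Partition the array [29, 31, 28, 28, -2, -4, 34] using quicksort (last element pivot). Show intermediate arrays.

Partition 1: pivot=34 at index 6 -> [29, 31, 28, 28, -2, -4, 34]
Partition 2: pivot=-4 at index 0 -> [-4, 31, 28, 28, -2, 29, 34]
Partition 3: pivot=29 at index 4 -> [-4, 28, 28, -2, 29, 31, 34]
Partition 4: pivot=-2 at index 1 -> [-4, -2, 28, 28, 29, 31, 34]
Partition 5: pivot=28 at index 3 -> [-4, -2, 28, 28, 29, 31, 34]


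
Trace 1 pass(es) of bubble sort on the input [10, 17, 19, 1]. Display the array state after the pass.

After pass 1: [10, 17, 1, 19] (1 swaps)
Total swaps: 1


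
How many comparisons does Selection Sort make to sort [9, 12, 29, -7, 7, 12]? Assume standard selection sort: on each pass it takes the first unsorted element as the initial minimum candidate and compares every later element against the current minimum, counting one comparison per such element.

Pass 1: scan indices 1..5 for the minimum = 5 comparison(s); min is -7, place at index 0 -> [-7, 12, 29, 9, 7, 12]
Pass 2: scan indices 2..5 for the minimum = 4 comparison(s); min is 7, place at index 1 -> [-7, 7, 29, 9, 12, 12]
Pass 3: scan indices 3..5 for the minimum = 3 comparison(s); min is 9, place at index 2 -> [-7, 7, 9, 29, 12, 12]
Pass 4: scan indices 4..5 for the minimum = 2 comparison(s); min is 12, place at index 3 -> [-7, 7, 9, 12, 29, 12]
Pass 5: scan indices 5..5 for the minimum = 1 comparison(s); min is 12, place at index 4 -> [-7, 7, 9, 12, 12, 29]
Selection sort always scans the whole unsorted suffix, so the count is (n-1) + (n-2) + ... + 1 = n(n-1)/2 = 6*5/2 = 15 regardless of the input order.
Total comparisons: 5 + 4 + 3 + 2 + 1 = 15


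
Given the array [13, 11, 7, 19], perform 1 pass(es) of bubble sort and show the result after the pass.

After pass 1: [11, 7, 13, 19] (2 swaps)
Total swaps: 2


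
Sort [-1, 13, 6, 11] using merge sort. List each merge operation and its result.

Divide and conquer:
  Merge [-1] + [13] -> [-1, 13]
  Merge [6] + [11] -> [6, 11]
  Merge [-1, 13] + [6, 11] -> [-1, 6, 11, 13]


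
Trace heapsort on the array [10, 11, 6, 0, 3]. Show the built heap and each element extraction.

Build heap: [11, 10, 6, 0, 3]
Extract 11: [10, 3, 6, 0, 11]
Extract 10: [6, 3, 0, 10, 11]
Extract 6: [3, 0, 6, 10, 11]
Extract 3: [0, 3, 6, 10, 11]
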